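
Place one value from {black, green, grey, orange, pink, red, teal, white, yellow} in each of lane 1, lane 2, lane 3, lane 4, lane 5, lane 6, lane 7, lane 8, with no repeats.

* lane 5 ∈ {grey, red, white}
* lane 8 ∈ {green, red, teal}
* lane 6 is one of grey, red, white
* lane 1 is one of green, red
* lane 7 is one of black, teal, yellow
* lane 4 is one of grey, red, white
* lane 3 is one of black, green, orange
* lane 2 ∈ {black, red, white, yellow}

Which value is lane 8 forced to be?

teal

The 8 variables draw from only 8 values {black, green, grey, orange, red, teal, white, yellow}, so each is used; only lane 3 can be orange, hence lane 3 = orange.
lane 4, lane 5, lane 6 between them cover only {grey, red, white} — a naked triple. Remove those values from lane 1, lane 2, lane 8.
lane 1 must be green (only option left). Strike green from lane 8.
So lane 8 = teal.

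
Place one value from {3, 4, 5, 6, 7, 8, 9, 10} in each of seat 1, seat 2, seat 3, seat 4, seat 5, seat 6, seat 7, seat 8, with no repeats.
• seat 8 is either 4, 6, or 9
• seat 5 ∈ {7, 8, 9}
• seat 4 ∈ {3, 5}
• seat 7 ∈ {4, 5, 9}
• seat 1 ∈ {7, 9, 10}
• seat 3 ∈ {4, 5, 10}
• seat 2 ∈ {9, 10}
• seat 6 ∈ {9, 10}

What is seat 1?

The 8 variables draw from only 8 values {3, 4, 5, 6, 7, 8, 9, 10}, so each is used; only seat 4 can be 3, hence seat 4 = 3.
The 7 still-open variables draw from only 7 values {4, 5, 6, 7, 8, 9, 10}, so each is used; only seat 8 can be 6, hence seat 8 = 6.
The 6 still-open variables together cover exactly {4, 5, 7, 8, 9, 10} — 6 values for 6 variables — and 8 appears only in seat 5's list, so seat 5 = 8.
The 5 still-open variables together cover exactly {4, 5, 7, 9, 10} — 5 values for 5 variables — and 7 appears only in seat 1's list, so seat 1 = 7.

7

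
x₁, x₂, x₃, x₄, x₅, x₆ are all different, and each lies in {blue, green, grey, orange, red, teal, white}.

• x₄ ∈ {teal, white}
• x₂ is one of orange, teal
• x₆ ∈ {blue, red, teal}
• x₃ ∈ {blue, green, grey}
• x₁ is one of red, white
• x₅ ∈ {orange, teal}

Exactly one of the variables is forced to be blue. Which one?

x₆

x₂ and x₅ share exactly the 2 values {orange, teal}; by pigeonhole those values go to them, so strike orange, teal from x₄, x₆.
x₄'s domain is down to {white}, so x₄ = white. Strike white from x₁.
x₁ must be red (only option left). So x₆ can't be red.
So blue goes to x₆.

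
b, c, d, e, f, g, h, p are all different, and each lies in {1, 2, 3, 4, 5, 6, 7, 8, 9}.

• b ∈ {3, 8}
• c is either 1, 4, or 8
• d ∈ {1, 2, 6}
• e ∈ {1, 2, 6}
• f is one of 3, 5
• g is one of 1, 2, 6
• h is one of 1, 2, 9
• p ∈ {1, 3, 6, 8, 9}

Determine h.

The 8 variables together cover exactly {1, 2, 3, 4, 5, 6, 8, 9} — 8 values for 8 variables — and 4 appears only in c's list, so c = 4.
Among the 7 still-open variables, 5 fits only f (and all 7 values in {1, 2, 3, 5, 6, 8, 9} must be used), so f = 5.
d, e, g share exactly the 3 values {1, 2, 6}; by pigeonhole those values go to them, so strike 1, 2, 6 from h, p.
So h = 9.

9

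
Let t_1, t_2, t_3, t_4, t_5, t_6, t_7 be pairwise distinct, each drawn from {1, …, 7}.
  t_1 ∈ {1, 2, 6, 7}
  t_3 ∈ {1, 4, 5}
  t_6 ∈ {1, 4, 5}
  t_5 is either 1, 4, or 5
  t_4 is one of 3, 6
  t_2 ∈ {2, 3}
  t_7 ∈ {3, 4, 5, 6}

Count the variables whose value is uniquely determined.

2

The 7 variables together cover exactly {1, 2, 3, 4, 5, 6, 7} — 7 values for 7 variables — and 7 appears only in t_1's list, so t_1 = 7.
Among the 6 still-open variables, 2 fits only t_2 (and all 6 values in {1, 2, 3, 4, 5, 6} must be used), so t_2 = 2.
The 3 variables t_3, t_5, t_6 are confined to {1, 4, 5}, which locks those values in; drop them from t_7.
Determined: t_1=7, t_2=2. The other variables each still have more than one consistent value. That makes 2.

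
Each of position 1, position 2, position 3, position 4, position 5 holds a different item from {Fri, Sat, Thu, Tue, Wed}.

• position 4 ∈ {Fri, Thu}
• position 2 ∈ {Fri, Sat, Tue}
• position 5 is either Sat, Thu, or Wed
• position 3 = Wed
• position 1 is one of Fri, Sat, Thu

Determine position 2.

Tue

position 3 must be Wed (only option left). Eliminate Wed elsewhere: position 5.
The 4 still-open variables together cover exactly {Fri, Sat, Thu, Tue} — 4 values for 4 variables — and Tue appears only in position 2's list, so position 2 = Tue.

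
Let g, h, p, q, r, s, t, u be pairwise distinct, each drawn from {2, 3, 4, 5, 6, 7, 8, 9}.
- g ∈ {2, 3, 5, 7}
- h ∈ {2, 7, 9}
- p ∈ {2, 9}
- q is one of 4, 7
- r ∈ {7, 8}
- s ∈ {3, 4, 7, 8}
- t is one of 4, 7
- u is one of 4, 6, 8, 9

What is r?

Among the 8 variables, 5 fits only g (and all 8 values in {2, 3, 4, 5, 6, 7, 8, 9} must be used), so g = 5.
The 7 still-open variables draw from only 7 values {2, 3, 4, 6, 7, 8, 9}, so each is used; only s can be 3, hence s = 3.
The 6 still-open variables draw from only 6 values {2, 4, 6, 7, 8, 9}, so each is used; only u can be 6, hence u = 6.
Among the 5 still-open variables, 8 fits only r (and all 5 values in {2, 4, 7, 8, 9} must be used), so r = 8.

8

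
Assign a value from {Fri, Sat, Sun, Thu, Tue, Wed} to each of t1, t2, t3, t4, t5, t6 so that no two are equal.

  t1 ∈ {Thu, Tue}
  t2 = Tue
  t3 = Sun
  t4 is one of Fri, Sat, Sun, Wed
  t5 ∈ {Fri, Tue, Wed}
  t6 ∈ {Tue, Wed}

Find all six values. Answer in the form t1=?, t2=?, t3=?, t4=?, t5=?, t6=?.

t1=Thu, t2=Tue, t3=Sun, t4=Sat, t5=Fri, t6=Wed

t2's domain is down to {Tue}, so t2 = Tue. So t1, t5, t6 can't be Tue.
t3 must be Sun (only option left). Strike Sun from t4.
t6's domain is down to {Wed}, so t6 = Wed. So t4, t5 can't be Wed.
t1's domain is down to {Thu}, so t1 = Thu.
That leaves t5 = Fri. Remove Fri from t4.
That leaves t4 = Sat.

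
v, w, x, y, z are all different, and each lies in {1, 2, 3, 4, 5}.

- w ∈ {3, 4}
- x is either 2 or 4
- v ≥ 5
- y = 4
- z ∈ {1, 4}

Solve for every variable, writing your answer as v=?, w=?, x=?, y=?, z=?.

v must be 5 (only option left).
y must be 4 (only option left). Strike 4 from w, x, z.
z has just one choice, so z = 1.
w has just one choice, so w = 3.
x's domain is down to {2}, so x = 2.

v=5, w=3, x=2, y=4, z=1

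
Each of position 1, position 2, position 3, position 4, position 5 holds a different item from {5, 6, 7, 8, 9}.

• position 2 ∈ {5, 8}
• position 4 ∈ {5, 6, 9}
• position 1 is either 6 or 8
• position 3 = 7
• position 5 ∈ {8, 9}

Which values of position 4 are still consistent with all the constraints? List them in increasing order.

5, 6, 9

position 3 has just one choice, so position 3 = 7.
No further eliminations apply; position 4 can still be any of 5, 6, 9.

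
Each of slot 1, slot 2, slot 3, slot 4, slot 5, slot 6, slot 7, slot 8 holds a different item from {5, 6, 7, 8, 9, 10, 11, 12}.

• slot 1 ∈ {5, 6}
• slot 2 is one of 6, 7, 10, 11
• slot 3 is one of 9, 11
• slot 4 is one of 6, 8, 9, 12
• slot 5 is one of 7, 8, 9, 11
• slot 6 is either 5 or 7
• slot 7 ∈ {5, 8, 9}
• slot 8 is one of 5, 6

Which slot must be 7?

slot 6

Among the 8 variables, 10 fits only slot 2 (and all 8 values in {5, 6, 7, 8, 9, 10, 11, 12} must be used), so slot 2 = 10.
The 7 still-open variables draw from only 7 values {5, 6, 7, 8, 9, 11, 12}, so each is used; only slot 4 can be 12, hence slot 4 = 12.
slot 1 and slot 8 between them cover only {5, 6} — a naked pair. Remove those values from slot 6, slot 7.
So 7 goes to slot 6.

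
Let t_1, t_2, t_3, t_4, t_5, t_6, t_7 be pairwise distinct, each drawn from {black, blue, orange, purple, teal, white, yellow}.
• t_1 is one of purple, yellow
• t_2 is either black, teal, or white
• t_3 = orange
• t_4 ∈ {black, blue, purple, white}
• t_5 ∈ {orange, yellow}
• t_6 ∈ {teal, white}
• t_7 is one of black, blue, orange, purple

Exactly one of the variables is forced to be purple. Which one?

t_1

t_3's domain is down to {orange}, so t_3 = orange. Eliminate orange elsewhere: t_5, t_7.
That leaves t_5 = yellow. Strike yellow from t_1.
So purple goes to t_1.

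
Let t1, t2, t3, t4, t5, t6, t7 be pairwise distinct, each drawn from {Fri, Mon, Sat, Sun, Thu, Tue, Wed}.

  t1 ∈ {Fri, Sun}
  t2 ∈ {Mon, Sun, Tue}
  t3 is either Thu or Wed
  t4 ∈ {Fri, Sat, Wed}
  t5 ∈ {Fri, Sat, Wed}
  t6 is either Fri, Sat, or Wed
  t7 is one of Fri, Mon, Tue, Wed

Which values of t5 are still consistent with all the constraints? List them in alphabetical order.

The 7 variables together cover exactly {Fri, Mon, Sat, Sun, Thu, Tue, Wed} — 7 values for 7 variables — and Thu appears only in t3's list, so t3 = Thu.
The 3 variables t4, t5, t6 are confined to {Fri, Sat, Wed}, which locks those values in; drop them from t1, t7.
t1 must be Sun (only option left). So t2 can't be Sun.
No further eliminations apply; t5 can still be any of Fri, Sat, Wed.

Fri, Sat, Wed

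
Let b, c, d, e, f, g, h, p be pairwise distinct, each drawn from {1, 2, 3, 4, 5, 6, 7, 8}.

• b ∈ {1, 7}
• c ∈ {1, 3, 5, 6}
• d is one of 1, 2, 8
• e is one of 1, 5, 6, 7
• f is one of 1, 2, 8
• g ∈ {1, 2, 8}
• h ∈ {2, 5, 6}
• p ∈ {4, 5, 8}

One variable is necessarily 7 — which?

b

Among the 8 variables, 3 fits only c (and all 8 values in {1, 2, 3, 4, 5, 6, 7, 8} must be used), so c = 3.
The 7 still-open variables draw from only 7 values {1, 2, 4, 5, 6, 7, 8}, so each is used; only p can be 4, hence p = 4.
d, f, g between them cover only {1, 2, 8} — a naked triple. Remove those values from b, e, h.
So 7 goes to b.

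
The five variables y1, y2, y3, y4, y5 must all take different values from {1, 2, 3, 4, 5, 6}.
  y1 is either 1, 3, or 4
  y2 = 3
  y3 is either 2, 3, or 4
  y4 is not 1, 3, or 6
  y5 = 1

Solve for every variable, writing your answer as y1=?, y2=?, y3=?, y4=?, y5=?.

y1=4, y2=3, y3=2, y4=5, y5=1

y2 must be 3 (only option left). Strike 3 from y1, y3.
y5 must be 1 (only option left). So y1 can't be 1.
That leaves y1 = 4. So y3, y4 can't be 4.
y3's domain is down to {2}, so y3 = 2. So y4 can't be 2.
y4 has just one choice, so y4 = 5.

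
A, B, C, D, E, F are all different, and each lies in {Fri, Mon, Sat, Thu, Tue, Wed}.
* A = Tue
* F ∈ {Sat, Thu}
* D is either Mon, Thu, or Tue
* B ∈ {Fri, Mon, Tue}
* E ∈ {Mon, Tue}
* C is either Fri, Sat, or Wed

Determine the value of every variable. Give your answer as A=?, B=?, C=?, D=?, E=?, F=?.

A=Tue, B=Fri, C=Wed, D=Thu, E=Mon, F=Sat

A must be Tue (only option left). Strike Tue from B, D, E.
E has just one choice, so E = Mon. So B, D can't be Mon.
That leaves B = Fri. Remove Fri from C.
That leaves D = Thu. Eliminate Thu elsewhere: F.
That leaves F = Sat. So C can't be Sat.
C must be Wed (only option left).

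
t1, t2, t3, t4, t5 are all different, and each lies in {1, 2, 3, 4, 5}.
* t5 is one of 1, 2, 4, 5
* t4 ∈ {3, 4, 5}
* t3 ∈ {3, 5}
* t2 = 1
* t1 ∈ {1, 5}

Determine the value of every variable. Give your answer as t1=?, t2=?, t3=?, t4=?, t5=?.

t2 has just one choice, so t2 = 1. So t1, t5 can't be 1.
t1 has just one choice, so t1 = 5. Eliminate 5 elsewhere: t3, t4, t5.
t3 has just one choice, so t3 = 3. Remove 3 from t4.
That leaves t4 = 4. So t5 can't be 4.
That leaves t5 = 2.

t1=5, t2=1, t3=3, t4=4, t5=2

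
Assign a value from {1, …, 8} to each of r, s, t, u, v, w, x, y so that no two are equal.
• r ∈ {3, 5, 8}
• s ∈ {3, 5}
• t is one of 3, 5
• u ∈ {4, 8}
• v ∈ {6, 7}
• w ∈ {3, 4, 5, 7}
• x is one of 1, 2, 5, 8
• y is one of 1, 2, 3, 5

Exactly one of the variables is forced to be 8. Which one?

r

The 8 variables together cover exactly {1, 2, 3, 4, 5, 6, 7, 8} — 8 values for 8 variables — and 6 appears only in v's list, so v = 6.
The 7 still-open variables draw from only 7 values {1, 2, 3, 4, 5, 7, 8}, so each is used; only w can be 7, hence w = 7.
Among the 6 still-open variables, 4 fits only u (and all 6 values in {1, 2, 3, 4, 5, 8} must be used), so u = 4.
s and t share exactly the 2 values {3, 5}; by pigeonhole those values go to them, so strike 3, 5 from r, x, y.
So 8 goes to r.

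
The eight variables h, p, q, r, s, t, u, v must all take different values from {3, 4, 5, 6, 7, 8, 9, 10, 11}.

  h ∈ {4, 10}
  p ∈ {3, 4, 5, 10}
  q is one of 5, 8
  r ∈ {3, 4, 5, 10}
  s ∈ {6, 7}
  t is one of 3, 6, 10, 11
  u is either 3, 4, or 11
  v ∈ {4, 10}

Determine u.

The 8 variables draw from only 8 values {3, 4, 5, 6, 7, 8, 10, 11}, so each is used; only s can be 7, hence s = 7.
Among the 7 still-open variables, 6 fits only t (and all 7 values in {3, 4, 5, 6, 8, 10, 11} must be used), so t = 6.
The 6 still-open variables together cover exactly {3, 4, 5, 8, 10, 11} — 6 values for 6 variables — and 8 appears only in q's list, so q = 8.
The 5 still-open variables together cover exactly {3, 4, 5, 10, 11} — 5 values for 5 variables — and 11 appears only in u's list, so u = 11.

11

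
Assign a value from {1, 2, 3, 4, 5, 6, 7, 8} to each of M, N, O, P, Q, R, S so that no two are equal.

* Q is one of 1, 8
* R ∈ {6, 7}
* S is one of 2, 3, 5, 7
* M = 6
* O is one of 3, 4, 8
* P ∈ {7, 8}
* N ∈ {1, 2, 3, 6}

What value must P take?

8

M has just one choice, so M = 6. Eliminate 6 elsewhere: N, R.
R has just one choice, so R = 7. Eliminate 7 elsewhere: P, S.
So P = 8.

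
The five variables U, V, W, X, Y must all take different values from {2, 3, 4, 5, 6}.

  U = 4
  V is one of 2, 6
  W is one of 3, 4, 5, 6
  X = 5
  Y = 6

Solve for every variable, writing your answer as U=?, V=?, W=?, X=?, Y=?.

U=4, V=2, W=3, X=5, Y=6

U has just one choice, so U = 4. Remove 4 from W.
X must be 5 (only option left). So W can't be 5.
Y's domain is down to {6}, so Y = 6. Strike 6 from V, W.
That leaves V = 2.
That leaves W = 3.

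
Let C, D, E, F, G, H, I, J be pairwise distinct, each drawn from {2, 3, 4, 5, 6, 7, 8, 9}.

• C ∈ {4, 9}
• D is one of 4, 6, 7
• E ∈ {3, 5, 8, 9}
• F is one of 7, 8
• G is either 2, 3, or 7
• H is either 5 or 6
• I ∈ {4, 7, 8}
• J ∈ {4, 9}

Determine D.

Among the 8 variables, 2 fits only G (and all 8 values in {2, 3, 4, 5, 6, 7, 8, 9} must be used), so G = 2.
Among the 7 still-open variables, 3 fits only E (and all 7 values in {3, 4, 5, 6, 7, 8, 9} must be used), so E = 3.
The 6 still-open variables together cover exactly {4, 5, 6, 7, 8, 9} — 6 values for 6 variables — and 5 appears only in H's list, so H = 5.
The 5 still-open variables draw from only 5 values {4, 6, 7, 8, 9}, so each is used; only D can be 6, hence D = 6.

6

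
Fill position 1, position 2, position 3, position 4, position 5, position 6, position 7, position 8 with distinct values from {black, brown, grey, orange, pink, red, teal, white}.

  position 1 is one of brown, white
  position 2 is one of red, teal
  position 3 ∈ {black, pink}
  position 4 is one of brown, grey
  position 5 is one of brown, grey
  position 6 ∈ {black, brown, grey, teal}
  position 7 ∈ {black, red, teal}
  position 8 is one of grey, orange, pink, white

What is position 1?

white

The 8 variables draw from only 8 values {black, brown, grey, orange, pink, red, teal, white}, so each is used; only position 8 can be orange, hence position 8 = orange.
Among the 7 still-open variables, pink fits only position 3 (and all 7 values in {black, brown, grey, pink, red, teal, white} must be used), so position 3 = pink.
Among the 6 still-open variables, white fits only position 1 (and all 6 values in {black, brown, grey, red, teal, white} must be used), so position 1 = white.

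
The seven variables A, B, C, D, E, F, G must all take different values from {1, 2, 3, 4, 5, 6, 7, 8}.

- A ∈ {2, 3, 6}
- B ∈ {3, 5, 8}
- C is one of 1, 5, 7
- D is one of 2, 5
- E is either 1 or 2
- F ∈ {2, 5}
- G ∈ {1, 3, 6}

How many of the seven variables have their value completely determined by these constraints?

The 7 variables draw from only 7 values {1, 2, 3, 5, 6, 7, 8}, so each is used; only C can be 7, hence C = 7.
The 6 still-open variables together cover exactly {1, 2, 3, 5, 6, 8} — 6 values for 6 variables — and 8 appears only in B's list, so B = 8.
D and F share exactly the 2 values {2, 5}; by pigeonhole those values go to them, so strike 2, 5 from A, E.
E has just one choice, so E = 1. Remove 1 from G.
Determined: B=8, C=7, E=1. The other variables each still have more than one consistent value. That makes 3.

3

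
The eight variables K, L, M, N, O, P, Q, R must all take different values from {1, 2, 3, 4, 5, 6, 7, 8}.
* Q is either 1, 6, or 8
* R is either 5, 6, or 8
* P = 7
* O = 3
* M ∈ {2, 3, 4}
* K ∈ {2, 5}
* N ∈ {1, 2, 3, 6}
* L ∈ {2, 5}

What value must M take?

4

O must be 3 (only option left). Strike 3 from M, N.
That leaves P = 7.
The 6 still-open variables draw from only 6 values {1, 2, 4, 5, 6, 8}, so each is used; only M can be 4, hence M = 4.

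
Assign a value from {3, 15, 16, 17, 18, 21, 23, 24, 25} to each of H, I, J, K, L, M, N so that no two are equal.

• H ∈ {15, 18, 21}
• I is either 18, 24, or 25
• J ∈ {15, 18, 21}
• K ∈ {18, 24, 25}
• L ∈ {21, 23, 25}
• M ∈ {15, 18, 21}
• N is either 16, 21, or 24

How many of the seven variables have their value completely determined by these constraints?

The 7 variables draw from only 7 values {15, 16, 18, 21, 23, 24, 25}, so each is used; only N can be 16, hence N = 16.
The 6 still-open variables draw from only 6 values {15, 18, 21, 23, 24, 25}, so each is used; only L can be 23, hence L = 23.
H, J, M share exactly the 3 values {15, 18, 21}; by pigeonhole those values go to them, so strike 15, 18, 21 from I, K.
Determined: L=23, N=16. The other variables each still have more than one consistent value. That makes 2.

2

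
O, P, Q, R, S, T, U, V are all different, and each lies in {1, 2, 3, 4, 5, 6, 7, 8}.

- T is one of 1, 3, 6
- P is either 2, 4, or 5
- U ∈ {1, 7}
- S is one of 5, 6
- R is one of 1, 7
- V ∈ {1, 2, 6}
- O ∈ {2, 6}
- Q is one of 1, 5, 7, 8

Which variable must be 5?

The 8 variables together cover exactly {1, 2, 3, 4, 5, 6, 7, 8} — 8 values for 8 variables — and 3 appears only in T's list, so T = 3.
The 7 still-open variables together cover exactly {1, 2, 4, 5, 6, 7, 8} — 7 values for 7 variables — and 4 appears only in P's list, so P = 4.
The 6 still-open variables draw from only 6 values {1, 2, 5, 6, 7, 8}, so each is used; only Q can be 8, hence Q = 8.
The 5 still-open variables together cover exactly {1, 2, 5, 6, 7} — 5 values for 5 variables — and 5 appears only in S's list, so S = 5.

S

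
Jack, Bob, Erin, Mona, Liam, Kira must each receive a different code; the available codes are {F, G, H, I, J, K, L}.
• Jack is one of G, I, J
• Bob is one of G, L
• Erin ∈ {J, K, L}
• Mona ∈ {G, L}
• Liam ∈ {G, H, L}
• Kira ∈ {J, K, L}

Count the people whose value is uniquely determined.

The 6 variables draw from only 6 values {G, H, I, J, K, L}, so each is used; only Liam can be H, hence Liam = H.
The 5 still-open variables draw from only 5 values {G, I, J, K, L}, so each is used; only Jack can be I, hence Jack = I.
The 2 variables Bob and Mona are confined to {G, L}, which locks those values in; drop them from Erin, Kira.
Determined: Jack=I, Liam=H. The other people each still have more than one consistent value. That makes 2.

2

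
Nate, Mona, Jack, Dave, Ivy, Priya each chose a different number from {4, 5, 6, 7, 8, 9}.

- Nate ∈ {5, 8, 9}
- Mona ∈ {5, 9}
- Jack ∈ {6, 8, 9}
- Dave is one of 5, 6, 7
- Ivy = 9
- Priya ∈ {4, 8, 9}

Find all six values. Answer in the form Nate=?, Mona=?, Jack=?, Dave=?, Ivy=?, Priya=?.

Nate=8, Mona=5, Jack=6, Dave=7, Ivy=9, Priya=4

Ivy has just one choice, so Ivy = 9. Eliminate 9 elsewhere: Nate, Mona, Jack, Priya.
Mona must be 5 (only option left). Strike 5 from Nate, Dave.
That leaves Nate = 8. Strike 8 from Jack, Priya.
Jack's domain is down to {6}, so Jack = 6. Eliminate 6 elsewhere: Dave.
Dave's domain is down to {7}, so Dave = 7.
Priya must be 4 (only option left).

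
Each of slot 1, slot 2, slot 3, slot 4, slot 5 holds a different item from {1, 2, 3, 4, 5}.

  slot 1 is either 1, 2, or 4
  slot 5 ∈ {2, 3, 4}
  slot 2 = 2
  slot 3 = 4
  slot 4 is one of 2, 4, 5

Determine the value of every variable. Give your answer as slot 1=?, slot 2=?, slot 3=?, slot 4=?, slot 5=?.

slot 1=1, slot 2=2, slot 3=4, slot 4=5, slot 5=3

slot 2's domain is down to {2}, so slot 2 = 2. Eliminate 2 elsewhere: slot 1, slot 4, slot 5.
That leaves slot 3 = 4. Remove 4 from slot 1, slot 4, slot 5.
That leaves slot 4 = 5.
slot 5 must be 3 (only option left).
slot 1 must be 1 (only option left).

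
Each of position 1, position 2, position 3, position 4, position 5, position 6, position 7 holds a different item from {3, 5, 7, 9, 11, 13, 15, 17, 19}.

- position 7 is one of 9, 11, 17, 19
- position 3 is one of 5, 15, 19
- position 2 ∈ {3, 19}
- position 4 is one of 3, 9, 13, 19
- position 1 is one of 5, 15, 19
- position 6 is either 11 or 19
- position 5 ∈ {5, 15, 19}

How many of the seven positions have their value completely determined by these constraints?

The 3 variables position 1, position 3, position 5 are confined to {5, 15, 19}, which locks those values in; drop them from position 2, position 4, position 6, position 7.
position 2's domain is down to {3}, so position 2 = 3. Strike 3 from position 4.
position 6 has just one choice, so position 6 = 11. So position 7 can't be 11.
Determined: position 2=3, position 6=11. The other positions each still have more than one consistent value. That makes 2.

2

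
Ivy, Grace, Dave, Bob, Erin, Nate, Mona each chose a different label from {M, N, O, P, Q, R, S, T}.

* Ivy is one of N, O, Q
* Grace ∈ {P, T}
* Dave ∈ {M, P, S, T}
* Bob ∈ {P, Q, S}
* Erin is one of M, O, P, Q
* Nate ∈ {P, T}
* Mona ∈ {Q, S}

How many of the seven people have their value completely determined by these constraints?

3

Among the 7 variables, N fits only Ivy (and all 7 values in {M, N, O, P, Q, S, T} must be used), so Ivy = N.
Among the 6 still-open variables, O fits only Erin (and all 6 values in {M, O, P, Q, S, T} must be used), so Erin = O.
The 5 still-open variables draw from only 5 values {M, P, Q, S, T}, so each is used; only Dave can be M, hence Dave = M.
Grace and Nate between them cover only {P, T} — a naked pair. Remove those values from Bob.
Determined: Ivy=N, Dave=M, Erin=O. The other people each still have more than one consistent value. That makes 3.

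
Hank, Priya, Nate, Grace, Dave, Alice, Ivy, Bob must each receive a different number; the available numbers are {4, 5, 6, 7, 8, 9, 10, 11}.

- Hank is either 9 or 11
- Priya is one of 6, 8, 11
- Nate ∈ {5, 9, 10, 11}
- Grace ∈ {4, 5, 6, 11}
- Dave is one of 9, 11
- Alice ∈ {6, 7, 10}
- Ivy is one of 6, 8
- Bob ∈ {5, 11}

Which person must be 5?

The 8 variables draw from only 8 values {4, 5, 6, 7, 8, 9, 10, 11}, so each is used; only Grace can be 4, hence Grace = 4.
The 7 still-open variables together cover exactly {5, 6, 7, 8, 9, 10, 11} — 7 values for 7 variables — and 7 appears only in Alice's list, so Alice = 7.
The 6 still-open variables together cover exactly {5, 6, 8, 9, 10, 11} — 6 values for 6 variables — and 10 appears only in Nate's list, so Nate = 10.
The 5 still-open variables draw from only 5 values {5, 6, 8, 9, 11}, so each is used; only Bob can be 5, hence Bob = 5.

Bob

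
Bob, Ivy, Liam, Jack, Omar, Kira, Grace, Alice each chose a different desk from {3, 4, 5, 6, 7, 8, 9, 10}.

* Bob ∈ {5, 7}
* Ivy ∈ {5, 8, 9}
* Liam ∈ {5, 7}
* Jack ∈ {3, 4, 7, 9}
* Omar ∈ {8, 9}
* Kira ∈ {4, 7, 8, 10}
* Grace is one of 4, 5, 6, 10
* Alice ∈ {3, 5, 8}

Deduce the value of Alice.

3

Among the 8 variables, 6 fits only Grace (and all 8 values in {3, 4, 5, 6, 7, 8, 9, 10} must be used), so Grace = 6.
Among the 7 still-open variables, 10 fits only Kira (and all 7 values in {3, 4, 5, 7, 8, 9, 10} must be used), so Kira = 10.
Among the 6 still-open variables, 4 fits only Jack (and all 6 values in {3, 4, 5, 7, 8, 9} must be used), so Jack = 4.
The 5 still-open variables together cover exactly {3, 5, 7, 8, 9} — 5 values for 5 variables — and 3 appears only in Alice's list, so Alice = 3.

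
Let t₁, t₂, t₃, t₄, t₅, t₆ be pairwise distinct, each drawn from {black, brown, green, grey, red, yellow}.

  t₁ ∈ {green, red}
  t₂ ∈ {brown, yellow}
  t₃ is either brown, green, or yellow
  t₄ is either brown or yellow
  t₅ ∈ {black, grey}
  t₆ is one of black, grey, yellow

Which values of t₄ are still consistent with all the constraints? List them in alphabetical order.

The 6 variables together cover exactly {black, brown, green, grey, red, yellow} — 6 values for 6 variables — and red appears only in t₁'s list, so t₁ = red.
The 5 still-open variables draw from only 5 values {black, brown, green, grey, yellow}, so each is used; only t₃ can be green, hence t₃ = green.
t₂ and t₄ between them cover only {brown, yellow} — a naked pair. Remove those values from t₆.
No further eliminations apply; t₄ can still be any of brown, yellow.

brown, yellow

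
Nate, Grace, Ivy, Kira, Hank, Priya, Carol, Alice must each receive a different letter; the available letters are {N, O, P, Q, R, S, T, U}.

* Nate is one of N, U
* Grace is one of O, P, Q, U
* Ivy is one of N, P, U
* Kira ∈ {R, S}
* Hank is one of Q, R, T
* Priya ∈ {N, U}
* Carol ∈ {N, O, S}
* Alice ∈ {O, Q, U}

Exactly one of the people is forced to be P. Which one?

Among the 8 variables, T fits only Hank (and all 8 values in {N, O, P, Q, R, S, T, U} must be used), so Hank = T.
Among the 7 still-open variables, R fits only Kira (and all 7 values in {N, O, P, Q, R, S, U} must be used), so Kira = R.
The 6 still-open variables draw from only 6 values {N, O, P, Q, S, U}, so each is used; only Carol can be S, hence Carol = S.
Nate and Priya share exactly the 2 values {N, U}; by pigeonhole those values go to them, so strike N, U from Grace, Ivy, Alice.

Ivy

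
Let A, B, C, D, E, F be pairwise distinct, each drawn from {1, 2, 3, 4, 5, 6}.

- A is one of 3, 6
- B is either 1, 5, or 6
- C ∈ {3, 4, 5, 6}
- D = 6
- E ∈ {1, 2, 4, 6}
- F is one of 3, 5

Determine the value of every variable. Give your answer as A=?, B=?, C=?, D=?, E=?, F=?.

D's domain is down to {6}, so D = 6. Strike 6 from A, B, C, E.
That leaves A = 3. Eliminate 3 elsewhere: C, F.
That leaves F = 5. Eliminate 5 elsewhere: B, C.
B must be 1 (only option left). Remove 1 from E.
C must be 4 (only option left). Eliminate 4 elsewhere: E.
That leaves E = 2.

A=3, B=1, C=4, D=6, E=2, F=5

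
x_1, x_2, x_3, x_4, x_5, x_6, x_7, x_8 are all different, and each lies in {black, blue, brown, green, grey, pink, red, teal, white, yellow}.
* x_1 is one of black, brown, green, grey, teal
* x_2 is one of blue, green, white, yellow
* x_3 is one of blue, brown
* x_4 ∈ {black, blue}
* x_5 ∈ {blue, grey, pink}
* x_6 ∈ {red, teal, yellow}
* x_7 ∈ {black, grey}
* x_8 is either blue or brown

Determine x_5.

pink

x_3 and x_8 between them cover only {blue, brown} — a naked pair. Remove those values from x_1, x_2, x_4, x_5.
x_4 has just one choice, so x_4 = black. Remove black from x_1, x_7.
x_7's domain is down to {grey}, so x_7 = grey. Strike grey from x_1, x_5.
So x_5 = pink.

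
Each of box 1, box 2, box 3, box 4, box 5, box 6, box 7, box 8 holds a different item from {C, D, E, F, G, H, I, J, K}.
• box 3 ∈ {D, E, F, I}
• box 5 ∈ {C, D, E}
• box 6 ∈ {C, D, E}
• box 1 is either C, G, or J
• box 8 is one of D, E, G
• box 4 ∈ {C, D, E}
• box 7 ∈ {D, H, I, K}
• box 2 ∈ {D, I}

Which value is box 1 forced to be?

J

The 3 variables box 4, box 5, box 6 are confined to {C, D, E}, which locks those values in; drop them from box 1, box 2, box 3, box 7, box 8.
box 2 has just one choice, so box 2 = I. Eliminate I elsewhere: box 3, box 7.
That leaves box 3 = F.
box 8 has just one choice, so box 8 = G. So box 1 can't be G.
So box 1 = J.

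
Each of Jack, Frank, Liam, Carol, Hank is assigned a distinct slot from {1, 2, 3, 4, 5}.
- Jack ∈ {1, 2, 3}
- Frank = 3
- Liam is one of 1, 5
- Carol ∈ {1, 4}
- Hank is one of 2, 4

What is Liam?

5

Frank has just one choice, so Frank = 3. Remove 3 from Jack.
Among the 4 still-open variables, 5 fits only Liam (and all 4 values in {1, 2, 4, 5} must be used), so Liam = 5.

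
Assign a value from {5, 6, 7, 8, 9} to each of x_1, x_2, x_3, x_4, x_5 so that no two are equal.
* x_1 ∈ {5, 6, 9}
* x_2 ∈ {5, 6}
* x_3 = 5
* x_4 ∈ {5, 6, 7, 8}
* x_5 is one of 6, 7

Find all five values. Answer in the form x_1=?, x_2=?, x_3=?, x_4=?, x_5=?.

x_1=9, x_2=6, x_3=5, x_4=8, x_5=7

x_3's domain is down to {5}, so x_3 = 5. Eliminate 5 elsewhere: x_1, x_2, x_4.
x_2 has just one choice, so x_2 = 6. Strike 6 from x_1, x_4, x_5.
x_5 must be 7 (only option left). Remove 7 from x_4.
That leaves x_1 = 9.
That leaves x_4 = 8.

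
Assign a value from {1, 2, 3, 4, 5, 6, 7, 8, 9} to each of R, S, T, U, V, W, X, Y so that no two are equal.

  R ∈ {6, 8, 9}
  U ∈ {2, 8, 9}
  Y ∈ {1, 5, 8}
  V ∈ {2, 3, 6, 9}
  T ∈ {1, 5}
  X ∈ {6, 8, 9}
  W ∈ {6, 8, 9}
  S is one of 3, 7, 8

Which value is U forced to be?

2

Among the 8 variables, 7 fits only S (and all 8 values in {1, 2, 3, 5, 6, 7, 8, 9} must be used), so S = 7.
The 7 still-open variables draw from only 7 values {1, 2, 3, 5, 6, 8, 9}, so each is used; only V can be 3, hence V = 3.
Among the 6 still-open variables, 2 fits only U (and all 6 values in {1, 2, 5, 6, 8, 9} must be used), so U = 2.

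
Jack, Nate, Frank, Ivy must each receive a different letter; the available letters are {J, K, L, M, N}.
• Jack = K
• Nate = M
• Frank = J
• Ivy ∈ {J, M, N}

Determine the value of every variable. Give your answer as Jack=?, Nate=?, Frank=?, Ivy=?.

Jack=K, Nate=M, Frank=J, Ivy=N

Jack must be K (only option left).
That leaves Nate = M. So Ivy can't be M.
Frank has just one choice, so Frank = J. Eliminate J elsewhere: Ivy.
Ivy must be N (only option left).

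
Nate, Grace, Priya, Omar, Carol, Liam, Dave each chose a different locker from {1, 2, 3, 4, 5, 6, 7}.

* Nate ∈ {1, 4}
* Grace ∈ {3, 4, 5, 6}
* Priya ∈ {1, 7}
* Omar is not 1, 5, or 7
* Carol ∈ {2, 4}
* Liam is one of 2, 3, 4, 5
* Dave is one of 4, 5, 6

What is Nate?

The 7 variables draw from only 7 values {1, 2, 3, 4, 5, 6, 7}, so each is used; only Priya can be 7, hence Priya = 7.
The 6 still-open variables together cover exactly {1, 2, 3, 4, 5, 6} — 6 values for 6 variables — and 1 appears only in Nate's list, so Nate = 1.

1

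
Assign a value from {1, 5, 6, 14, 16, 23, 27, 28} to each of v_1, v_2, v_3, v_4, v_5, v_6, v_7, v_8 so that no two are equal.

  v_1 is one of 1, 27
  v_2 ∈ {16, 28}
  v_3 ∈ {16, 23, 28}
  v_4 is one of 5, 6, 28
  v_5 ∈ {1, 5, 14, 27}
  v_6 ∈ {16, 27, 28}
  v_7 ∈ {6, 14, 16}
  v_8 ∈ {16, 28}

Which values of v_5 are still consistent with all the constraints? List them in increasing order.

The 8 variables together cover exactly {1, 5, 6, 14, 16, 23, 27, 28} — 8 values for 8 variables — and 23 appears only in v_3's list, so v_3 = 23.
v_2 and v_8 between them cover only {16, 28} — a naked pair. Remove those values from v_4, v_6, v_7.
That leaves v_6 = 27. Strike 27 from v_1, v_5.
v_1 must be 1 (only option left). So v_5 can't be 1.
No further eliminations apply; v_5 can still be any of 5, 14.

5, 14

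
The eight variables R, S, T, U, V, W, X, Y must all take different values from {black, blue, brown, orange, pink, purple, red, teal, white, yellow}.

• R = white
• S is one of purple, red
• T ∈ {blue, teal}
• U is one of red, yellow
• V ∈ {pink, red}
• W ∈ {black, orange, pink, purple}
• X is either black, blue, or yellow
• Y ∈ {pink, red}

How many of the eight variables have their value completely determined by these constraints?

3

R's domain is down to {white}, so R = white.
V and Y share exactly the 2 values {pink, red}; by pigeonhole those values go to them, so strike pink, red from S, U, W.
S's domain is down to {purple}, so S = purple. Eliminate purple elsewhere: W.
That leaves U = yellow. Eliminate yellow elsewhere: X.
Determined: R=white, S=purple, U=yellow. The other variables each still have more than one consistent value. That makes 3.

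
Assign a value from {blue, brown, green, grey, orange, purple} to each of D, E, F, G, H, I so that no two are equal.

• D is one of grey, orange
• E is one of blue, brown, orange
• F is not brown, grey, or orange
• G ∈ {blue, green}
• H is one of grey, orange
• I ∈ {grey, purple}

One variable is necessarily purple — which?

The 6 variables draw from only 6 values {blue, brown, green, grey, orange, purple}, so each is used; only E can be brown, hence E = brown.
The 2 variables D and H are confined to {grey, orange}, which locks those values in; drop them from I.
So purple goes to I.

I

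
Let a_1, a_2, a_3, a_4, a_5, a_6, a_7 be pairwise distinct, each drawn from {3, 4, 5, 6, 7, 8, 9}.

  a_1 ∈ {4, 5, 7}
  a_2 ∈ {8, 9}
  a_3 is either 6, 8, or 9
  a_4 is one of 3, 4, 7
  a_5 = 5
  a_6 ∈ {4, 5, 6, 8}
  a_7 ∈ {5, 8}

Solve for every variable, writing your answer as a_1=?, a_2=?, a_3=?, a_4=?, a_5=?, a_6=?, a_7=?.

a_1=7, a_2=9, a_3=6, a_4=3, a_5=5, a_6=4, a_7=8

a_5's domain is down to {5}, so a_5 = 5. Remove 5 from a_1, a_6, a_7.
That leaves a_7 = 8. Remove 8 from a_2, a_3, a_6.
That leaves a_2 = 9. Eliminate 9 elsewhere: a_3.
a_3 has just one choice, so a_3 = 6. Eliminate 6 elsewhere: a_6.
a_6 must be 4 (only option left). Eliminate 4 elsewhere: a_1, a_4.
That leaves a_1 = 7. So a_4 can't be 7.
a_4 has just one choice, so a_4 = 3.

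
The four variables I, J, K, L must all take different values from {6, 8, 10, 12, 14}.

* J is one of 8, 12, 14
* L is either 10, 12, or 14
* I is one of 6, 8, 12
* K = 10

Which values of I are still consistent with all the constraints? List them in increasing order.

6, 8, 12

K has just one choice, so K = 10. Remove 10 from L.
No further eliminations apply; I can still be any of 6, 8, 12.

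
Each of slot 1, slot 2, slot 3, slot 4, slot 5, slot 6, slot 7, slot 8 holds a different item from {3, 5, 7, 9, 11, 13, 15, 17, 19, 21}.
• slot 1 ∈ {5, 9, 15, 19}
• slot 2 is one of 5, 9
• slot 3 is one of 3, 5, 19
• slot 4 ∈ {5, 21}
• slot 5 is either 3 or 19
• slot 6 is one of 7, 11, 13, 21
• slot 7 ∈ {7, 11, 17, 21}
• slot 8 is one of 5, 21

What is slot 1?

15

slot 4 and slot 8 share exactly the 2 values {5, 21}; by pigeonhole those values go to them, so strike 5, 21 from slot 1, slot 2, slot 3, slot 6, slot 7.
slot 2 has just one choice, so slot 2 = 9. Strike 9 from slot 1.
slot 3 and slot 5 between them cover only {3, 19} — a naked pair. Remove those values from slot 1.
So slot 1 = 15.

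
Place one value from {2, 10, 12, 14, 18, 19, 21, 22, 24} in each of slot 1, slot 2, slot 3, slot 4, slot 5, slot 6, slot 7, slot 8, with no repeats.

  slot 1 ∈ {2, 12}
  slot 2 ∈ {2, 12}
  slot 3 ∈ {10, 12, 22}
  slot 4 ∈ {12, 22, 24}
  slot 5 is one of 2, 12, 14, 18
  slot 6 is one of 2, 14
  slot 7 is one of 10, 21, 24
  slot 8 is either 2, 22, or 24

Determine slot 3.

The 8 variables together cover exactly {2, 10, 12, 14, 18, 21, 22, 24} — 8 values for 8 variables — and 18 appears only in slot 5's list, so slot 5 = 18.
The 7 still-open variables draw from only 7 values {2, 10, 12, 14, 21, 22, 24}, so each is used; only slot 6 can be 14, hence slot 6 = 14.
The 6 still-open variables together cover exactly {2, 10, 12, 21, 22, 24} — 6 values for 6 variables — and 21 appears only in slot 7's list, so slot 7 = 21.
Among the 5 still-open variables, 10 fits only slot 3 (and all 5 values in {2, 10, 12, 22, 24} must be used), so slot 3 = 10.

10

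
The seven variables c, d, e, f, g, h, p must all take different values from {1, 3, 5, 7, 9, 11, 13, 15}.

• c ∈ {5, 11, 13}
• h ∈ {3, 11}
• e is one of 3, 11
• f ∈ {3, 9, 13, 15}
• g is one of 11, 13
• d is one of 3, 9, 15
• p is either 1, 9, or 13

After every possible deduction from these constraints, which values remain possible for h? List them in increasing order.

The 7 variables draw from only 7 values {1, 3, 5, 9, 11, 13, 15}, so each is used; only p can be 1, hence p = 1.
Among the 6 still-open variables, 5 fits only c (and all 6 values in {3, 5, 9, 11, 13, 15} must be used), so c = 5.
The 2 variables e and h are confined to {3, 11}, which locks those values in; drop them from d, f, g.
g has just one choice, so g = 13. Eliminate 13 elsewhere: f.
No further eliminations apply; h can still be any of 3, 11.

3, 11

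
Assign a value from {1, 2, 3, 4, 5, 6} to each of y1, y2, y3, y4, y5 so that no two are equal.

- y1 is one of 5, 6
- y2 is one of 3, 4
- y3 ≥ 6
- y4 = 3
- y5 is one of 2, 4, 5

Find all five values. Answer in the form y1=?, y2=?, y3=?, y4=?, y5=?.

y3's domain is down to {6}, so y3 = 6. So y1 can't be 6.
y4 must be 3 (only option left). Strike 3 from y2.
y1 must be 5 (only option left). Strike 5 from y5.
y2's domain is down to {4}, so y2 = 4. So y5 can't be 4.
y5 has just one choice, so y5 = 2.

y1=5, y2=4, y3=6, y4=3, y5=2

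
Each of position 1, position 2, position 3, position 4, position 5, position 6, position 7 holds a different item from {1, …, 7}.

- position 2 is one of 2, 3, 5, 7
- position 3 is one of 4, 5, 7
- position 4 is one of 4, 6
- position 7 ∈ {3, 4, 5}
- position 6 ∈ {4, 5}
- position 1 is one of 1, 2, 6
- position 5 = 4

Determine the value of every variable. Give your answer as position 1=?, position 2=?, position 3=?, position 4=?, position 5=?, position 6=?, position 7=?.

position 5 must be 4 (only option left). So position 3, position 4, position 6, position 7 can't be 4.
position 6's domain is down to {5}, so position 6 = 5. Remove 5 from position 2, position 3, position 7.
position 7 must be 3 (only option left). Remove 3 from position 2.
position 3 has just one choice, so position 3 = 7. Strike 7 from position 2.
position 4's domain is down to {6}, so position 4 = 6. Strike 6 from position 1.
position 2 has just one choice, so position 2 = 2. Strike 2 from position 1.
That leaves position 1 = 1.

position 1=1, position 2=2, position 3=7, position 4=6, position 5=4, position 6=5, position 7=3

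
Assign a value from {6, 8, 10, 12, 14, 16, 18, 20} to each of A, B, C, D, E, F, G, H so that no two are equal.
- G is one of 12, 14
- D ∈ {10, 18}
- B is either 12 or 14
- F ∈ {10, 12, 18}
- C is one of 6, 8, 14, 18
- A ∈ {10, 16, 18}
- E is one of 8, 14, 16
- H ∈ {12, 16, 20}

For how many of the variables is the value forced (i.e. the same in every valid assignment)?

The 8 variables together cover exactly {6, 8, 10, 12, 14, 16, 18, 20} — 8 values for 8 variables — and 6 appears only in C's list, so C = 6.
Among the 7 still-open variables, 8 fits only E (and all 7 values in {8, 10, 12, 14, 16, 18, 20} must be used), so E = 8.
The 6 still-open variables together cover exactly {10, 12, 14, 16, 18, 20} — 6 values for 6 variables — and 20 appears only in H's list, so H = 20.
The 5 still-open variables draw from only 5 values {10, 12, 14, 16, 18}, so each is used; only A can be 16, hence A = 16.
The 2 variables B and G are confined to {12, 14}, which locks those values in; drop them from F.
Determined: A=16, C=6, E=8, H=20. The other variables each still have more than one consistent value. That makes 4.

4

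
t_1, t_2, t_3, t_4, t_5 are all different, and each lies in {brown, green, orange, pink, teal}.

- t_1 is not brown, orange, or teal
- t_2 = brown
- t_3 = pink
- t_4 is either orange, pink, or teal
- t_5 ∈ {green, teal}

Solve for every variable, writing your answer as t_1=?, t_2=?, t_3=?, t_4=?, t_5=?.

t_1=green, t_2=brown, t_3=pink, t_4=orange, t_5=teal

t_2 has just one choice, so t_2 = brown.
t_3's domain is down to {pink}, so t_3 = pink. So t_1, t_4 can't be pink.
t_1 must be green (only option left). Remove green from t_5.
t_5 has just one choice, so t_5 = teal. Strike teal from t_4.
That leaves t_4 = orange.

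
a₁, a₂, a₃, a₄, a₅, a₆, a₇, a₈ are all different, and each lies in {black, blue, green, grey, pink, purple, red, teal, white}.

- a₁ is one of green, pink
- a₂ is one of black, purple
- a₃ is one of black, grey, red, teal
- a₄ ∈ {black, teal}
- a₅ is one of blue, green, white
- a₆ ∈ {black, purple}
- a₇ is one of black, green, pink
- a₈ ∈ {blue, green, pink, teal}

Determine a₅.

white

a₂ and a₆ share exactly the 2 values {black, purple}; by pigeonhole those values go to them, so strike black, purple from a₃, a₄, a₇.
a₄'s domain is down to {teal}, so a₄ = teal. So a₃, a₈ can't be teal.
a₁ and a₇ between them cover only {green, pink} — a naked pair. Remove those values from a₅, a₈.
a₈ must be blue (only option left). So a₅ can't be blue.
So a₅ = white.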